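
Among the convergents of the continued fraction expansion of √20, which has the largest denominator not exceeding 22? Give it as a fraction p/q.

√20 = [4; 2, 8, …] (period length 2).
Convergents:
  p_0/q_0 = 4/1
  p_1/q_1 = 9/2
  p_2/q_2 = 76/17
  p_3/q_3 = 161/36
q_2 = 17 ≤ 22 < 36 = q_3, so the answer is 76/17.

76/17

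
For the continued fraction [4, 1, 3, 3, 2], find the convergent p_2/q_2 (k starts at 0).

Using pₖ = aₖpₖ₋₁ + pₖ₋₂, qₖ = aₖqₖ₋₁ + qₖ₋₂ (with p₋₁=1, p₋₂=0, q₋₁=0, q₋₂=1):
  k=0: a=4, p=4, q=1
  k=1: a=1, p=5, q=1
  k=2: a=3, p=19, q=4

19/4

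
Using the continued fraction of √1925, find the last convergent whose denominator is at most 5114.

√1925 = [43; 1, 6, 1, 86, …] (period length 4).
Convergents:
  p_0/q_0 = 43/1
  p_1/q_1 = 44/1
  p_2/q_2 = 307/7
  p_3/q_3 = 351/8
  p_4/q_4 = 30493/695
  p_5/q_5 = 30844/703
  p_6/q_6 = 215557/4913
  p_7/q_7 = 246401/5616
q_6 = 4913 ≤ 5114 < 5616 = q_7, so the answer is 215557/4913.

215557/4913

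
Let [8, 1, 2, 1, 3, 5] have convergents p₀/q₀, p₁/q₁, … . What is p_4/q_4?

Using pₖ = aₖpₖ₋₁ + pₖ₋₂, qₖ = aₖqₖ₋₁ + qₖ₋₂ (with p₋₁=1, p₋₂=0, q₋₁=0, q₋₂=1):
  k=0: a=8, p=8, q=1
  k=1: a=1, p=9, q=1
  k=2: a=2, p=26, q=3
  k=3: a=1, p=35, q=4
  k=4: a=3, p=131, q=15

131/15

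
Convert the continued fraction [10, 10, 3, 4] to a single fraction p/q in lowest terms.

Fold from the inside: start with 4/1.
  3 + 1/4 = 13/4
  10 + 4/13 = 134/13
  10 + 13/134 = 1353/134

1353/134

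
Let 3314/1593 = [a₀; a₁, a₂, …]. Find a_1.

12

3314 = 2·1593 + 128   →  a_0 = 2
1593 = 12·128 + 57   →  a_1 = 12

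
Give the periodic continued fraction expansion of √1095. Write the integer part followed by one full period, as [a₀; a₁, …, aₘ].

a₀ = ⌊√1095⌋ = 33.
With m₀=0, d₀=1 and mₖ₊₁ = dₖaₖ − mₖ, dₖ₊₁ = (n − mₖ₊₁²)/dₖ, aₖ₊₁ = ⌊(a₀+mₖ₊₁)/dₖ₊₁⌋:
  k=1: m=33, d=6, a=11
  k=2: m=33, d=1, a=66
d=1 and a=2a₀=66 at k=2, so the next step gives (m, d) = (33, 6) again — its k=1 value — and the period has length 2.

[33; 11, 66]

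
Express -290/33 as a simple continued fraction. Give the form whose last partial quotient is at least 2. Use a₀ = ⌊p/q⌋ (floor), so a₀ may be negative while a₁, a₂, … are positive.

-290 = -9*33 + 7
33 = 4*7 + 5
7 = 1*5 + 2
5 = 2*2 + 1
2 = 2*1 + 0  (stop)
So -290/33 = [-9; 4, 1, 2, 2].

[-9; 4, 1, 2, 2]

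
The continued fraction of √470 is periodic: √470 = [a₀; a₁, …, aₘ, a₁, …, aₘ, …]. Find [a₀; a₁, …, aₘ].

a₀ = ⌊√470⌋ = 21.
With m₀=0, d₀=1 and mₖ₊₁ = dₖaₖ − mₖ, dₖ₊₁ = (n − mₖ₊₁²)/dₖ, aₖ₊₁ = ⌊(a₀+mₖ₊₁)/dₖ₊₁⌋:
  k=1: m=21, d=29, a=1
  k=2: m=8, d=14, a=2
  k=3: m=20, d=5, a=8
  k=4: m=20, d=14, a=2
  k=5: m=8, d=29, a=1
  k=6: m=21, d=1, a=42
d=1 and a=2a₀=42 at k=6, so the next step gives (m, d) = (21, 29) again — its k=1 value — and the period has length 6.

[21; 1, 2, 8, 2, 1, 42]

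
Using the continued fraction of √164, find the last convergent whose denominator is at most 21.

64/5

√164 = [12; 1, 4, 6, 4, 1, 24, …] (period length 6).
Convergents:
  p_0/q_0 = 12/1
  p_1/q_1 = 13/1
  p_2/q_2 = 64/5
  p_3/q_3 = 397/31
q_2 = 5 ≤ 21 < 31 = q_3, so the answer is 64/5.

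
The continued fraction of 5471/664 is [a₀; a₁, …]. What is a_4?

2

5471 = 8·664 + 159   →  a_0 = 8
664 = 4·159 + 28   →  a_1 = 4
159 = 5·28 + 19   →  a_2 = 5
28 = 1·19 + 9   →  a_3 = 1
19 = 2·9 + 1   →  a_4 = 2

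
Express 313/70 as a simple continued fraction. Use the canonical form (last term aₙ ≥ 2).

313 = 4*70 + 33
70 = 2*33 + 4
33 = 8*4 + 1
4 = 4*1 + 0  (stop)
So 313/70 = [4; 2, 8, 4].

[4; 2, 8, 4]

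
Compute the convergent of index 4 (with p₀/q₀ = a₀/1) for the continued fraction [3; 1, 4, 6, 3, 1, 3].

373/98

Using pₖ = aₖpₖ₋₁ + pₖ₋₂, qₖ = aₖqₖ₋₁ + qₖ₋₂ (with p₋₁=1, p₋₂=0, q₋₁=0, q₋₂=1):
  k=0: a=3, p=3, q=1
  k=1: a=1, p=4, q=1
  k=2: a=4, p=19, q=5
  k=3: a=6, p=118, q=31
  k=4: a=3, p=373, q=98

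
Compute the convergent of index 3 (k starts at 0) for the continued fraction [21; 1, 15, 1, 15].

373/17

Using pₖ = aₖpₖ₋₁ + pₖ₋₂, qₖ = aₖqₖ₋₁ + qₖ₋₂ (with p₋₁=1, p₋₂=0, q₋₁=0, q₋₂=1):
  k=0: a=21, p=21, q=1
  k=1: a=1, p=22, q=1
  k=2: a=15, p=351, q=16
  k=3: a=1, p=373, q=17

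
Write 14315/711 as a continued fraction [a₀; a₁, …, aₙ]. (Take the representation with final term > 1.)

14315 = 20·711 + 95
711 = 7·95 + 46
95 = 2·46 + 3
46 = 15·3 + 1
3 = 3·1 + 0  (stop)
So 14315/711 = [20; 7, 2, 15, 3].

[20; 7, 2, 15, 3]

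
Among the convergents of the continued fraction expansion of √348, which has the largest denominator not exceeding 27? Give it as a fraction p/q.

485/26

√348 = [18; 1, 1, 1, 8, 1, 1, 1, 36, …] (period length 8).
Convergents:
  p_0/q_0 = 18/1
  p_1/q_1 = 19/1
  p_2/q_2 = 37/2
  p_3/q_3 = 56/3
  p_4/q_4 = 485/26
  p_5/q_5 = 541/29
q_4 = 26 ≤ 27 < 29 = q_5, so the answer is 485/26.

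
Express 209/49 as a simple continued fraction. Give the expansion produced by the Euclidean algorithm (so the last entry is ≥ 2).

209 = 4×49 + 13
49 = 3×13 + 10
13 = 1×10 + 3
10 = 3×3 + 1
3 = 3×1 + 0  (stop)
So 209/49 = [4; 3, 1, 3, 3].

[4; 3, 1, 3, 3]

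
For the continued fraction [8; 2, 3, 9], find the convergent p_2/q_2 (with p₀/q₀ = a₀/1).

59/7

Using pₖ = aₖpₖ₋₁ + pₖ₋₂, qₖ = aₖqₖ₋₁ + qₖ₋₂ (with p₋₁=1, p₋₂=0, q₋₁=0, q₋₂=1):
  k=0: a=8, p=8, q=1
  k=1: a=2, p=17, q=2
  k=2: a=3, p=59, q=7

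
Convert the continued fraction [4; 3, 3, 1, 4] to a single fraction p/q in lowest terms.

267/62

Using pₖ = aₖpₖ₋₁ + pₖ₋₂ and qₖ = aₖqₖ₋₁ + qₖ₋₂:
  k=0: a=4, p=4, q=1
  k=1: a=3, p=13, q=3
  k=2: a=3, p=43, q=10
  k=3: a=1, p=56, q=13
  k=4: a=4, p=267, q=62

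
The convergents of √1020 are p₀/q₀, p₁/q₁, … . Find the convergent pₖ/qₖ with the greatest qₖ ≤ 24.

√1020 = [31; 1, 14, 1, 62, …] (period length 4).
Convergents:
  p_0/q_0 = 31/1
  p_1/q_1 = 32/1
  p_2/q_2 = 479/15
  p_3/q_3 = 511/16
  p_4/q_4 = 32161/1007
q_3 = 16 ≤ 24 < 1007 = q_4, so the answer is 511/16.

511/16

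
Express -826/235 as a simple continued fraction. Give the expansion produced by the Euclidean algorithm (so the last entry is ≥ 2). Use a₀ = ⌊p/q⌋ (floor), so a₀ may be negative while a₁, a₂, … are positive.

-826 = -4·235 + 114
235 = 2·114 + 7
114 = 16·7 + 2
7 = 3·2 + 1
2 = 2·1 + 0  (stop)
So -826/235 = [-4; 2, 16, 3, 2].

[-4; 2, 16, 3, 2]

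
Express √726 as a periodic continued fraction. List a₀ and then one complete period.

a₀ = ⌊√726⌋ = 26.
With m₀=0, d₀=1 and mₖ₊₁ = dₖaₖ − mₖ, dₖ₊₁ = (n − mₖ₊₁²)/dₖ, aₖ₊₁ = ⌊(a₀+mₖ₊₁)/dₖ₊₁⌋:
  k=1: m=26, d=50, a=1
  k=2: m=24, d=3, a=16
  k=3: m=24, d=50, a=1
  k=4: m=26, d=1, a=52
d=1 and a=2a₀=52 at k=4, so the next step gives (m, d) = (26, 50) again — its k=1 value — and the period has length 4.

[26; 1, 16, 1, 52]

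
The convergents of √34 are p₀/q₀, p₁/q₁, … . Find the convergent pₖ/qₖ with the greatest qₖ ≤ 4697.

√34 = [5; 1, 4, 1, 10, …] (period length 4).
Convergents:
  p_0/q_0 = 5/1
  p_1/q_1 = 6/1
  p_2/q_2 = 29/5
  p_3/q_3 = 35/6
  p_4/q_4 = 379/65
  p_5/q_5 = 414/71
  p_6/q_6 = 2035/349
  p_7/q_7 = 2449/420
  p_8/q_8 = 26525/4549
  p_9/q_9 = 28974/4969
q_8 = 4549 ≤ 4697 < 4969 = q_9, so the answer is 26525/4549.

26525/4549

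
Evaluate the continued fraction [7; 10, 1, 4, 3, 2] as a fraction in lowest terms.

Using pₖ = aₖpₖ₋₁ + pₖ₋₂ and qₖ = aₖqₖ₋₁ + qₖ₋₂:
  k=0: a=7, p=7, q=1
  k=1: a=10, p=71, q=10
  k=2: a=1, p=78, q=11
  k=3: a=4, p=383, q=54
  k=4: a=3, p=1227, q=173
  k=5: a=2, p=2837, q=400

2837/400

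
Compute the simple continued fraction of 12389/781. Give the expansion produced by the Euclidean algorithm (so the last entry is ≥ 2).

[15; 1, 6, 3, 2, 1, 10]

12389 = 15·781 + 674
781 = 1·674 + 107
674 = 6·107 + 32
107 = 3·32 + 11
32 = 2·11 + 10
11 = 1·10 + 1
10 = 10·1 + 0  (stop)
So 12389/781 = [15; 1, 6, 3, 2, 1, 10].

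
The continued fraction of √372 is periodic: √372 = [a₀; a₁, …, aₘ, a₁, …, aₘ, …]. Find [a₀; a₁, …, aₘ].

a₀ = ⌊√372⌋ = 19.

[19; 3, 2, 12, 2, 3, 38]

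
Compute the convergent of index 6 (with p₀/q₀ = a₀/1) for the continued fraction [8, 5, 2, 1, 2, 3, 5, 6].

6287/768

Using pₖ = aₖpₖ₋₁ + pₖ₋₂, qₖ = aₖqₖ₋₁ + qₖ₋₂ (with p₋₁=1, p₋₂=0, q₋₁=0, q₋₂=1):
  k=0: a=8, p=8, q=1
  k=1: a=5, p=41, q=5
  k=2: a=2, p=90, q=11
  k=3: a=1, p=131, q=16
  k=4: a=2, p=352, q=43
  k=5: a=3, p=1187, q=145
  k=6: a=5, p=6287, q=768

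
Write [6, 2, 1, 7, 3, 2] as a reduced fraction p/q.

Using pₖ = aₖpₖ₋₁ + pₖ₋₂ and qₖ = aₖqₖ₋₁ + qₖ₋₂:
  k=0: a=6, p=6, q=1
  k=1: a=2, p=13, q=2
  k=2: a=1, p=19, q=3
  k=3: a=7, p=146, q=23
  k=4: a=3, p=457, q=72
  k=5: a=2, p=1060, q=167

1060/167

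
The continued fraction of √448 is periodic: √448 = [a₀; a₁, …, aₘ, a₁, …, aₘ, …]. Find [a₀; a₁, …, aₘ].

[21; 6, 42]

a₀ = ⌊√448⌋ = 21.
With m₀=0, d₀=1 and mₖ₊₁ = dₖaₖ − mₖ, dₖ₊₁ = (n − mₖ₊₁²)/dₖ, aₖ₊₁ = ⌊(a₀+mₖ₊₁)/dₖ₊₁⌋:
  k=1: m=21, d=7, a=6
  k=2: m=21, d=1, a=42
d=1 and a=2a₀=42 at k=2, so the next step gives (m, d) = (21, 7) again — its k=1 value — and the period has length 2.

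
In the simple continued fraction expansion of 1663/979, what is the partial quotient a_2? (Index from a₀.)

2

1663 = 1·979 + 684   →  a_0 = 1
979 = 1·684 + 295   →  a_1 = 1
684 = 2·295 + 94   →  a_2 = 2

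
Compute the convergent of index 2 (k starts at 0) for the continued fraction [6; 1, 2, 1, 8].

20/3

Using pₖ = aₖpₖ₋₁ + pₖ₋₂, qₖ = aₖqₖ₋₁ + qₖ₋₂ (with p₋₁=1, p₋₂=0, q₋₁=0, q₋₂=1):
  k=0: a=6, p=6, q=1
  k=1: a=1, p=7, q=1
  k=2: a=2, p=20, q=3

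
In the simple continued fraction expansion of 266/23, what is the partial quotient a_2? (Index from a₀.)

266 = 11·23 + 13   →  a_0 = 11
23 = 1·13 + 10   →  a_1 = 1
13 = 1·10 + 3   →  a_2 = 1

1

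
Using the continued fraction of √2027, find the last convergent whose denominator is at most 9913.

√2027 = [45; 45, 90, …] (period length 2).
Convergents:
  p_0/q_0 = 45/1
  p_1/q_1 = 2026/45
  p_2/q_2 = 182385/4051
  p_3/q_3 = 8209351/182340
q_2 = 4051 ≤ 9913 < 182340 = q_3, so the answer is 182385/4051.

182385/4051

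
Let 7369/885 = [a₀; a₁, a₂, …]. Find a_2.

16

7369 = 8·885 + 289   →  a_0 = 8
885 = 3·289 + 18   →  a_1 = 3
289 = 16·18 + 1   →  a_2 = 16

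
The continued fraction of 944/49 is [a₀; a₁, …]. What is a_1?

3

944 = 19·49 + 13   →  a_0 = 19
49 = 3·13 + 10   →  a_1 = 3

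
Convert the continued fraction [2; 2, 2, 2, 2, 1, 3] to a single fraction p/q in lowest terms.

Fold from the inside: start with 3/1.
  1 + 1/3 = 4/3
  2 + 3/4 = 11/4
  2 + 4/11 = 26/11
  2 + 11/26 = 63/26
  2 + 26/63 = 152/63
  2 + 63/152 = 367/152

367/152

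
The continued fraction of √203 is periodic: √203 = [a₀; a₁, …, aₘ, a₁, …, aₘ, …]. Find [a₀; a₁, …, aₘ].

[14; 4, 28]

a₀ = ⌊√203⌋ = 14.
With m₀=0, d₀=1 and mₖ₊₁ = dₖaₖ − mₖ, dₖ₊₁ = (n − mₖ₊₁²)/dₖ, aₖ₊₁ = ⌊(a₀+mₖ₊₁)/dₖ₊₁⌋:
  k=1: m=14, d=7, a=4
  k=2: m=14, d=1, a=28
d=1 and a=2a₀=28 at k=2, so the next step gives (m, d) = (14, 7) again — its k=1 value — and the period has length 2.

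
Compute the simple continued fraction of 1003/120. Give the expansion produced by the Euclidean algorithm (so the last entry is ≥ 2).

1003 = 8×120 + 43
120 = 2×43 + 34
43 = 1×34 + 9
34 = 3×9 + 7
9 = 1×7 + 2
7 = 3×2 + 1
2 = 2×1 + 0  (stop)
So 1003/120 = [8; 2, 1, 3, 1, 3, 2].

[8; 2, 1, 3, 1, 3, 2]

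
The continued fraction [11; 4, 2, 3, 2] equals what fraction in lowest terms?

Using pₖ = aₖpₖ₋₁ + pₖ₋₂ and qₖ = aₖqₖ₋₁ + qₖ₋₂:
  k=0: a=11, p=11, q=1
  k=1: a=4, p=45, q=4
  k=2: a=2, p=101, q=9
  k=3: a=3, p=348, q=31
  k=4: a=2, p=797, q=71

797/71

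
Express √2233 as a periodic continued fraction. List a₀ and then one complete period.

a₀ = ⌊√2233⌋ = 47.
With m₀=0, d₀=1 and mₖ₊₁ = dₖaₖ − mₖ, dₖ₊₁ = (n − mₖ₊₁²)/dₖ, aₖ₊₁ = ⌊(a₀+mₖ₊₁)/dₖ₊₁⌋:
  k=1: m=47, d=24, a=3
  k=2: m=25, d=67, a=1
  k=3: m=42, d=7, a=12
  k=4: m=42, d=67, a=1
  k=5: m=25, d=24, a=3
  k=6: m=47, d=1, a=94
d=1 and a=2a₀=94 at k=6, so the next step gives (m, d) = (47, 24) again — its k=1 value — and the period has length 6.

[47; 3, 1, 12, 1, 3, 94]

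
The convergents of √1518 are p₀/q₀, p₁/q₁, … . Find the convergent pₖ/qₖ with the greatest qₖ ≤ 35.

√1518 = [38; 1, 24, 1, 76, …] (period length 4).
Convergents:
  p_0/q_0 = 38/1
  p_1/q_1 = 39/1
  p_2/q_2 = 974/25
  p_3/q_3 = 1013/26
  p_4/q_4 = 77962/2001
q_3 = 26 ≤ 35 < 2001 = q_4, so the answer is 1013/26.

1013/26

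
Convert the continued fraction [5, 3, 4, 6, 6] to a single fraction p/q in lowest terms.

Fold from the inside: start with 6/1.
  6 + 1/6 = 37/6
  4 + 6/37 = 154/37
  3 + 37/154 = 499/154
  5 + 154/499 = 2649/499

2649/499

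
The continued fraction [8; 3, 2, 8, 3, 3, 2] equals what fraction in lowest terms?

Fold from the inside: start with 2/1.
  3 + 1/2 = 7/2
  3 + 2/7 = 23/7
  8 + 7/23 = 191/23
  2 + 23/191 = 405/191
  3 + 191/405 = 1406/405
  8 + 405/1406 = 11653/1406

11653/1406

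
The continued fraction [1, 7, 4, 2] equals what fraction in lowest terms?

Using pₖ = aₖpₖ₋₁ + pₖ₋₂ and qₖ = aₖqₖ₋₁ + qₖ₋₂:
  k=0: a=1, p=1, q=1
  k=1: a=7, p=8, q=7
  k=2: a=4, p=33, q=29
  k=3: a=2, p=74, q=65

74/65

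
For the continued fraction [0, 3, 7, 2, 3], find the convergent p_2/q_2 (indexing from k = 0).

7/22

Using pₖ = aₖpₖ₋₁ + pₖ₋₂, qₖ = aₖqₖ₋₁ + qₖ₋₂ (with p₋₁=1, p₋₂=0, q₋₁=0, q₋₂=1):
  k=0: a=0, p=0, q=1
  k=1: a=3, p=1, q=3
  k=2: a=7, p=7, q=22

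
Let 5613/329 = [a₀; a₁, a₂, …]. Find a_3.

4

5613 = 17·329 + 20   →  a_0 = 17
329 = 16·20 + 9   →  a_1 = 16
20 = 2·9 + 2   →  a_2 = 2
9 = 4·2 + 1   →  a_3 = 4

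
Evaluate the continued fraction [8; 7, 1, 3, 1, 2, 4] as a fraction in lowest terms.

Fold from the inside: start with 4/1.
  2 + 1/4 = 9/4
  1 + 4/9 = 13/9
  3 + 9/13 = 48/13
  1 + 13/48 = 61/48
  7 + 48/61 = 475/61
  8 + 61/475 = 3861/475

3861/475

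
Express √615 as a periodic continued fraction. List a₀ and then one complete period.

[24; 1, 3, 1, 48]

a₀ = ⌊√615⌋ = 24.
With m₀=0, d₀=1 and mₖ₊₁ = dₖaₖ − mₖ, dₖ₊₁ = (n − mₖ₊₁²)/dₖ, aₖ₊₁ = ⌊(a₀+mₖ₊₁)/dₖ₊₁⌋:
  k=1: m=24, d=39, a=1
  k=2: m=15, d=10, a=3
  k=3: m=15, d=39, a=1
  k=4: m=24, d=1, a=48
d=1 and a=2a₀=48 at k=4, so the next step gives (m, d) = (24, 39) again — its k=1 value — and the period has length 4.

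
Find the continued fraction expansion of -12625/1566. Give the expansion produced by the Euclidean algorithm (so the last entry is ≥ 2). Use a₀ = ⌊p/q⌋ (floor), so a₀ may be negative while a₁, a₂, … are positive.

-12625 = -9*1566 + 1469
1566 = 1*1469 + 97
1469 = 15*97 + 14
97 = 6*14 + 13
14 = 1*13 + 1
13 = 13*1 + 0  (stop)
So -12625/1566 = [-9; 1, 15, 6, 1, 13].

[-9; 1, 15, 6, 1, 13]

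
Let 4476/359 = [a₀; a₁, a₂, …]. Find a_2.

7

4476 = 12·359 + 168   →  a_0 = 12
359 = 2·168 + 23   →  a_1 = 2
168 = 7·23 + 7   →  a_2 = 7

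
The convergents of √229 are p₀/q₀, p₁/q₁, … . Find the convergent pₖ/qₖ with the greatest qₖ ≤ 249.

√229 = [15; 7, 1, 1, 7, 30, …] (period length 5).
Convergents:
  p_0/q_0 = 15/1
  p_1/q_1 = 106/7
  p_2/q_2 = 121/8
  p_3/q_3 = 227/15
  p_4/q_4 = 1710/113
  p_5/q_5 = 51527/3405
q_4 = 113 ≤ 249 < 3405 = q_5, so the answer is 1710/113.

1710/113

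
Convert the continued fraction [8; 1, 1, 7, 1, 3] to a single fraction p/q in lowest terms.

563/66

Using pₖ = aₖpₖ₋₁ + pₖ₋₂ and qₖ = aₖqₖ₋₁ + qₖ₋₂:
  k=0: a=8, p=8, q=1
  k=1: a=1, p=9, q=1
  k=2: a=1, p=17, q=2
  k=3: a=7, p=128, q=15
  k=4: a=1, p=145, q=17
  k=5: a=3, p=563, q=66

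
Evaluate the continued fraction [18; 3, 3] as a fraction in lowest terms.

Using pₖ = aₖpₖ₋₁ + pₖ₋₂ and qₖ = aₖqₖ₋₁ + qₖ₋₂:
  k=0: a=18, p=18, q=1
  k=1: a=3, p=55, q=3
  k=2: a=3, p=183, q=10

183/10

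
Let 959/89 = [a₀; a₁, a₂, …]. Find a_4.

4

959 = 10·89 + 69   →  a_0 = 10
89 = 1·69 + 20   →  a_1 = 1
69 = 3·20 + 9   →  a_2 = 3
20 = 2·9 + 2   →  a_3 = 2
9 = 4·2 + 1   →  a_4 = 4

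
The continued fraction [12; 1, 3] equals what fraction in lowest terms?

Using pₖ = aₖpₖ₋₁ + pₖ₋₂ and qₖ = aₖqₖ₋₁ + qₖ₋₂:
  k=0: a=12, p=12, q=1
  k=1: a=1, p=13, q=1
  k=2: a=3, p=51, q=4

51/4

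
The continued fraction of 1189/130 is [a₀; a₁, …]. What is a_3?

1189 = 9·130 + 19   →  a_0 = 9
130 = 6·19 + 16   →  a_1 = 6
19 = 1·16 + 3   →  a_2 = 1
16 = 5·3 + 1   →  a_3 = 5

5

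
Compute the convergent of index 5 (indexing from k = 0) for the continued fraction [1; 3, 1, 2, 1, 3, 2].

71/56

Using pₖ = aₖpₖ₋₁ + pₖ₋₂, qₖ = aₖqₖ₋₁ + qₖ₋₂ (with p₋₁=1, p₋₂=0, q₋₁=0, q₋₂=1):
  k=0: a=1, p=1, q=1
  k=1: a=3, p=4, q=3
  k=2: a=1, p=5, q=4
  k=3: a=2, p=14, q=11
  k=4: a=1, p=19, q=15
  k=5: a=3, p=71, q=56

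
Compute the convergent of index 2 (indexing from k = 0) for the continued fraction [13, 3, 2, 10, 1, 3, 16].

93/7

Using pₖ = aₖpₖ₋₁ + pₖ₋₂, qₖ = aₖqₖ₋₁ + qₖ₋₂ (with p₋₁=1, p₋₂=0, q₋₁=0, q₋₂=1):
  k=0: a=13, p=13, q=1
  k=1: a=3, p=40, q=3
  k=2: a=2, p=93, q=7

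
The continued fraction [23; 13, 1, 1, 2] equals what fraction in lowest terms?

Fold from the inside: start with 2/1.
  1 + 1/2 = 3/2
  1 + 2/3 = 5/3
  13 + 3/5 = 68/5
  23 + 5/68 = 1569/68

1569/68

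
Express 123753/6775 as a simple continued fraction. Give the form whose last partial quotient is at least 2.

[18; 3, 1, 3, 7, 1, 17, 3]

123753 = 18·6775 + 1803
6775 = 3·1803 + 1366
1803 = 1·1366 + 437
1366 = 3·437 + 55
437 = 7·55 + 52
55 = 1·52 + 3
52 = 17·3 + 1
3 = 3·1 + 0  (stop)
So 123753/6775 = [18; 3, 1, 3, 7, 1, 17, 3].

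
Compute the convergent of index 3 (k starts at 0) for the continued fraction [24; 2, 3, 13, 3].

Using pₖ = aₖpₖ₋₁ + pₖ₋₂, qₖ = aₖqₖ₋₁ + qₖ₋₂ (with p₋₁=1, p₋₂=0, q₋₁=0, q₋₂=1):
  k=0: a=24, p=24, q=1
  k=1: a=2, p=49, q=2
  k=2: a=3, p=171, q=7
  k=3: a=13, p=2272, q=93

2272/93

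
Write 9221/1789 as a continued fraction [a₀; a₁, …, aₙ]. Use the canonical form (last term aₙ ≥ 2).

9221 = 5*1789 + 276
1789 = 6*276 + 133
276 = 2*133 + 10
133 = 13*10 + 3
10 = 3*3 + 1
3 = 3*1 + 0  (stop)
So 9221/1789 = [5; 6, 2, 13, 3, 3].

[5; 6, 2, 13, 3, 3]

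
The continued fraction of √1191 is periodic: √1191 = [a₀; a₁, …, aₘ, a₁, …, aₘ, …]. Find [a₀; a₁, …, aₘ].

[34; 1, 1, 22, 1, 1, 68]

a₀ = ⌊√1191⌋ = 34.
With m₀=0, d₀=1 and mₖ₊₁ = dₖaₖ − mₖ, dₖ₊₁ = (n − mₖ₊₁²)/dₖ, aₖ₊₁ = ⌊(a₀+mₖ₊₁)/dₖ₊₁⌋:
  k=1: m=34, d=35, a=1
  k=2: m=1, d=34, a=1
  k=3: m=33, d=3, a=22
  k=4: m=33, d=34, a=1
  k=5: m=1, d=35, a=1
  k=6: m=34, d=1, a=68
d=1 and a=2a₀=68 at k=6, so the next step gives (m, d) = (34, 35) again — its k=1 value — and the period has length 6.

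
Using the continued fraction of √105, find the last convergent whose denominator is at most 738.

3361/328

√105 = [10; 4, 20, …] (period length 2).
Convergents:
  p_0/q_0 = 10/1
  p_1/q_1 = 41/4
  p_2/q_2 = 830/81
  p_3/q_3 = 3361/328
  p_4/q_4 = 68050/6641
q_3 = 328 ≤ 738 < 6641 = q_4, so the answer is 3361/328.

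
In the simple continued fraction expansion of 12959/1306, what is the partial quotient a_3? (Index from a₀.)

1

12959 = 9·1306 + 1205   →  a_0 = 9
1306 = 1·1205 + 101   →  a_1 = 1
1205 = 11·101 + 94   →  a_2 = 11
101 = 1·94 + 7   →  a_3 = 1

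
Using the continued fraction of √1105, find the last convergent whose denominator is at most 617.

√1105 = [33; 4, 7, 7, 4, 66, …] (period length 5).
Convergents:
  p_0/q_0 = 33/1
  p_1/q_1 = 133/4
  p_2/q_2 = 964/29
  p_3/q_3 = 6881/207
  p_4/q_4 = 28488/857
q_3 = 207 ≤ 617 < 857 = q_4, so the answer is 6881/207.

6881/207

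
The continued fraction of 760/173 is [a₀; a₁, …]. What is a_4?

760 = 4·173 + 68   →  a_0 = 4
173 = 2·68 + 37   →  a_1 = 2
68 = 1·37 + 31   →  a_2 = 1
37 = 1·31 + 6   →  a_3 = 1
31 = 5·6 + 1   →  a_4 = 5

5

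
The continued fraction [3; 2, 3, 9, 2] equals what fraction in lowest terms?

Fold from the inside: start with 2/1.
  9 + 1/2 = 19/2
  3 + 2/19 = 59/19
  2 + 19/59 = 137/59
  3 + 59/137 = 470/137

470/137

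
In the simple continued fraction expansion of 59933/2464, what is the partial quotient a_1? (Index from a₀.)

3

59933 = 24·2464 + 797   →  a_0 = 24
2464 = 3·797 + 73   →  a_1 = 3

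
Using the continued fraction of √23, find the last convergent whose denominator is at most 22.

√23 = [4; 1, 3, 1, 8, …] (period length 4).
Convergents:
  p_0/q_0 = 4/1
  p_1/q_1 = 5/1
  p_2/q_2 = 19/4
  p_3/q_3 = 24/5
  p_4/q_4 = 211/44
q_3 = 5 ≤ 22 < 44 = q_4, so the answer is 24/5.

24/5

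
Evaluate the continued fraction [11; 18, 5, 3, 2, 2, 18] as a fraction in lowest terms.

333186/30139

Using pₖ = aₖpₖ₋₁ + pₖ₋₂ and qₖ = aₖqₖ₋₁ + qₖ₋₂:
  k=0: a=11, p=11, q=1
  k=1: a=18, p=199, q=18
  k=2: a=5, p=1006, q=91
  k=3: a=3, p=3217, q=291
  k=4: a=2, p=7440, q=673
  k=5: a=2, p=18097, q=1637
  k=6: a=18, p=333186, q=30139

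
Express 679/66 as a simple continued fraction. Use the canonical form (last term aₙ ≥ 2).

[10; 3, 2, 9]

679 = 10×66 + 19
66 = 3×19 + 9
19 = 2×9 + 1
9 = 9×1 + 0  (stop)
So 679/66 = [10; 3, 2, 9].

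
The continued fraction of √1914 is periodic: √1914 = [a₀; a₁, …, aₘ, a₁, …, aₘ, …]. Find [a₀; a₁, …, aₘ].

a₀ = ⌊√1914⌋ = 43.
With m₀=0, d₀=1 and mₖ₊₁ = dₖaₖ − mₖ, dₖ₊₁ = (n − mₖ₊₁²)/dₖ, aₖ₊₁ = ⌊(a₀+mₖ₊₁)/dₖ₊₁⌋:
  k=1: m=43, d=65, a=1
  k=2: m=22, d=22, a=2
  k=3: m=22, d=65, a=1
  k=4: m=43, d=1, a=86
d=1 and a=2a₀=86 at k=4, so the next step gives (m, d) = (43, 65) again — its k=1 value — and the period has length 4.

[43; 1, 2, 1, 86]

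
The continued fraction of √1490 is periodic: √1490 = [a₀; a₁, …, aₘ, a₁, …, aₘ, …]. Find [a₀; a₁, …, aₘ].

[38; 1, 1, 1, 1, 76]

a₀ = ⌊√1490⌋ = 38.
With m₀=0, d₀=1 and mₖ₊₁ = dₖaₖ − mₖ, dₖ₊₁ = (n − mₖ₊₁²)/dₖ, aₖ₊₁ = ⌊(a₀+mₖ₊₁)/dₖ₊₁⌋:
  k=1: m=38, d=46, a=1
  k=2: m=8, d=31, a=1
  k=3: m=23, d=31, a=1
  k=4: m=8, d=46, a=1
  k=5: m=38, d=1, a=76
d=1 and a=2a₀=76 at k=5, so the next step gives (m, d) = (38, 46) again — its k=1 value — and the period has length 5.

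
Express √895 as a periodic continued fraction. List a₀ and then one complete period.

[29; 1, 10, 1, 58]

a₀ = ⌊√895⌋ = 29.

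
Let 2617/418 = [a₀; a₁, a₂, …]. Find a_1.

3

2617 = 6·418 + 109   →  a_0 = 6
418 = 3·109 + 91   →  a_1 = 3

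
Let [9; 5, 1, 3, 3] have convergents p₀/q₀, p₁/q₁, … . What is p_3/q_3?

Using pₖ = aₖpₖ₋₁ + pₖ₋₂, qₖ = aₖqₖ₋₁ + qₖ₋₂ (with p₋₁=1, p₋₂=0, q₋₁=0, q₋₂=1):
  k=0: a=9, p=9, q=1
  k=1: a=5, p=46, q=5
  k=2: a=1, p=55, q=6
  k=3: a=3, p=211, q=23

211/23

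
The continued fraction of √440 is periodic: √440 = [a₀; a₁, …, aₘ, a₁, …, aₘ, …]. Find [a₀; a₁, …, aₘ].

[20; 1, 40]

a₀ = ⌊√440⌋ = 20.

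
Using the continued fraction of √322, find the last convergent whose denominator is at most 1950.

√322 = [17; 1, 16, 1, 34, …] (period length 4).
Convergents:
  p_0/q_0 = 17/1
  p_1/q_1 = 18/1
  p_2/q_2 = 305/17
  p_3/q_3 = 323/18
  p_4/q_4 = 11287/629
  p_5/q_5 = 11610/647
  p_6/q_6 = 197047/10981
q_5 = 647 ≤ 1950 < 10981 = q_6, so the answer is 11610/647.

11610/647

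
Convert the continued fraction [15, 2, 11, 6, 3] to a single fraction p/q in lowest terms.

6857/443

Using pₖ = aₖpₖ₋₁ + pₖ₋₂ and qₖ = aₖqₖ₋₁ + qₖ₋₂:
  k=0: a=15, p=15, q=1
  k=1: a=2, p=31, q=2
  k=2: a=11, p=356, q=23
  k=3: a=6, p=2167, q=140
  k=4: a=3, p=6857, q=443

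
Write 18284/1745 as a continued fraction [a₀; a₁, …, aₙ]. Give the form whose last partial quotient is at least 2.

[10; 2, 10, 1, 4, 1, 12]

18284 = 10·1745 + 834
1745 = 2·834 + 77
834 = 10·77 + 64
77 = 1·64 + 13
64 = 4·13 + 12
13 = 1·12 + 1
12 = 12·1 + 0  (stop)
So 18284/1745 = [10; 2, 10, 1, 4, 1, 12].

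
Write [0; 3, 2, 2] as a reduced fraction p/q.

Fold from the inside: start with 2/1.
  2 + 1/2 = 5/2
  3 + 2/5 = 17/5
  0 + 5/17 = 5/17

5/17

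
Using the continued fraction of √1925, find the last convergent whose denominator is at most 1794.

√1925 = [43; 1, 6, 1, 86, …] (period length 4).
Convergents:
  p_0/q_0 = 43/1
  p_1/q_1 = 44/1
  p_2/q_2 = 307/7
  p_3/q_3 = 351/8
  p_4/q_4 = 30493/695
  p_5/q_5 = 30844/703
  p_6/q_6 = 215557/4913
q_5 = 703 ≤ 1794 < 4913 = q_6, so the answer is 30844/703.

30844/703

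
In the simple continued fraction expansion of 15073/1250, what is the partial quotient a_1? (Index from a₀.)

15073 = 12·1250 + 73   →  a_0 = 12
1250 = 17·73 + 9   →  a_1 = 17

17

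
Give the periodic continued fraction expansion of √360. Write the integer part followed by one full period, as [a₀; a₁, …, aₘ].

[18; 1, 36]

a₀ = ⌊√360⌋ = 18.
With m₀=0, d₀=1 and mₖ₊₁ = dₖaₖ − mₖ, dₖ₊₁ = (n − mₖ₊₁²)/dₖ, aₖ₊₁ = ⌊(a₀+mₖ₊₁)/dₖ₊₁⌋:
  k=1: m=18, d=36, a=1
  k=2: m=18, d=1, a=36
d=1 and a=2a₀=36 at k=2, so the next step gives (m, d) = (18, 36) again — its k=1 value — and the period has length 2.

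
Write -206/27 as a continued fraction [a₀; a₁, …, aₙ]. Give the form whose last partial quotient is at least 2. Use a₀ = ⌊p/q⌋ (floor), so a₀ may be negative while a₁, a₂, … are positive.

[-8; 2, 1, 2, 3]

-206 = -8×27 + 10
27 = 2×10 + 7
10 = 1×7 + 3
7 = 2×3 + 1
3 = 3×1 + 0  (stop)
So -206/27 = [-8; 2, 1, 2, 3].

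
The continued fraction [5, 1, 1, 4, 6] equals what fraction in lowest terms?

311/56

Fold from the inside: start with 6/1.
  4 + 1/6 = 25/6
  1 + 6/25 = 31/25
  1 + 25/31 = 56/31
  5 + 31/56 = 311/56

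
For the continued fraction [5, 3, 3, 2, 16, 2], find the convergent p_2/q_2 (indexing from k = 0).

53/10

Using pₖ = aₖpₖ₋₁ + pₖ₋₂, qₖ = aₖqₖ₋₁ + qₖ₋₂ (with p₋₁=1, p₋₂=0, q₋₁=0, q₋₂=1):
  k=0: a=5, p=5, q=1
  k=1: a=3, p=16, q=3
  k=2: a=3, p=53, q=10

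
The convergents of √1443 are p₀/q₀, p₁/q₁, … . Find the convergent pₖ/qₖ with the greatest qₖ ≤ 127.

√1443 = [37; 1, 74, …] (period length 2).
Convergents:
  p_0/q_0 = 37/1
  p_1/q_1 = 38/1
  p_2/q_2 = 2849/75
  p_3/q_3 = 2887/76
  p_4/q_4 = 216487/5699
q_3 = 76 ≤ 127 < 5699 = q_4, so the answer is 2887/76.

2887/76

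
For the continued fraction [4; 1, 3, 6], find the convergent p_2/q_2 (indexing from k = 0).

Using pₖ = aₖpₖ₋₁ + pₖ₋₂, qₖ = aₖqₖ₋₁ + qₖ₋₂ (with p₋₁=1, p₋₂=0, q₋₁=0, q₋₂=1):
  k=0: a=4, p=4, q=1
  k=1: a=1, p=5, q=1
  k=2: a=3, p=19, q=4

19/4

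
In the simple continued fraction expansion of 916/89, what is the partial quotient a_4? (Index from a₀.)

1

916 = 10·89 + 26   →  a_0 = 10
89 = 3·26 + 11   →  a_1 = 3
26 = 2·11 + 4   →  a_2 = 2
11 = 2·4 + 3   →  a_3 = 2
4 = 1·3 + 1   →  a_4 = 1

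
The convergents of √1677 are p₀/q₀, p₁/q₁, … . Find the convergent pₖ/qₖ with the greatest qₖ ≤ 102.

1679/41

√1677 = [40; 1, 19, 2, 19, 1, 80, …] (period length 6).
Convergents:
  p_0/q_0 = 40/1
  p_1/q_1 = 41/1
  p_2/q_2 = 819/20
  p_3/q_3 = 1679/41
  p_4/q_4 = 32720/799
q_3 = 41 ≤ 102 < 799 = q_4, so the answer is 1679/41.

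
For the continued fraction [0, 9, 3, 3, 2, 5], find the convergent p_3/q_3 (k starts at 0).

10/93

Using pₖ = aₖpₖ₋₁ + pₖ₋₂, qₖ = aₖqₖ₋₁ + qₖ₋₂ (with p₋₁=1, p₋₂=0, q₋₁=0, q₋₂=1):
  k=0: a=0, p=0, q=1
  k=1: a=9, p=1, q=9
  k=2: a=3, p=3, q=28
  k=3: a=3, p=10, q=93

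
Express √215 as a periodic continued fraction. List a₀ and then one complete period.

[14; 1, 1, 1, 28]

a₀ = ⌊√215⌋ = 14.
With m₀=0, d₀=1 and mₖ₊₁ = dₖaₖ − mₖ, dₖ₊₁ = (n − mₖ₊₁²)/dₖ, aₖ₊₁ = ⌊(a₀+mₖ₊₁)/dₖ₊₁⌋:
  k=1: m=14, d=19, a=1
  k=2: m=5, d=10, a=1
  k=3: m=5, d=19, a=1
  k=4: m=14, d=1, a=28
d=1 and a=2a₀=28 at k=4, so the next step gives (m, d) = (14, 19) again — its k=1 value — and the period has length 4.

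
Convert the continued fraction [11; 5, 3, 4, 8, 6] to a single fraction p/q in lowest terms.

38902/3477

Fold from the inside: start with 6/1.
  8 + 1/6 = 49/6
  4 + 6/49 = 202/49
  3 + 49/202 = 655/202
  5 + 202/655 = 3477/655
  11 + 655/3477 = 38902/3477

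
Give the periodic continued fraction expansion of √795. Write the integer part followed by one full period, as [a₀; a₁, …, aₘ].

[28; 5, 9, 5, 56]

a₀ = ⌊√795⌋ = 28.
With m₀=0, d₀=1 and mₖ₊₁ = dₖaₖ − mₖ, dₖ₊₁ = (n − mₖ₊₁²)/dₖ, aₖ₊₁ = ⌊(a₀+mₖ₊₁)/dₖ₊₁⌋:
  k=1: m=28, d=11, a=5
  k=2: m=27, d=6, a=9
  k=3: m=27, d=11, a=5
  k=4: m=28, d=1, a=56
d=1 and a=2a₀=56 at k=4, so the next step gives (m, d) = (28, 11) again — its k=1 value — and the period has length 4.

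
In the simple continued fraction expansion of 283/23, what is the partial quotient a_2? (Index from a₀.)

3

283 = 12·23 + 7   →  a_0 = 12
23 = 3·7 + 2   →  a_1 = 3
7 = 3·2 + 1   →  a_2 = 3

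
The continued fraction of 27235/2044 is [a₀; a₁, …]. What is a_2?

27235 = 13·2044 + 663   →  a_0 = 13
2044 = 3·663 + 55   →  a_1 = 3
663 = 12·55 + 3   →  a_2 = 12

12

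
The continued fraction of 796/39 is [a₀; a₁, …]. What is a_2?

796 = 20·39 + 16   →  a_0 = 20
39 = 2·16 + 7   →  a_1 = 2
16 = 2·7 + 2   →  a_2 = 2

2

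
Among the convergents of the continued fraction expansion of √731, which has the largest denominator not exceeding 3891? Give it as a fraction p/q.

√731 = [27; 27, 54, …] (period length 2).
Convergents:
  p_0/q_0 = 27/1
  p_1/q_1 = 730/27
  p_2/q_2 = 39447/1459
  p_3/q_3 = 1065799/39420
q_2 = 1459 ≤ 3891 < 39420 = q_3, so the answer is 39447/1459.

39447/1459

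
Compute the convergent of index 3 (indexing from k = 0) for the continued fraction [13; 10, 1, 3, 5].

Using pₖ = aₖpₖ₋₁ + pₖ₋₂, qₖ = aₖqₖ₋₁ + qₖ₋₂ (with p₋₁=1, p₋₂=0, q₋₁=0, q₋₂=1):
  k=0: a=13, p=13, q=1
  k=1: a=10, p=131, q=10
  k=2: a=1, p=144, q=11
  k=3: a=3, p=563, q=43

563/43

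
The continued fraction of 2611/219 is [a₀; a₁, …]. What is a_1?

2611 = 11·219 + 202   →  a_0 = 11
219 = 1·202 + 17   →  a_1 = 1

1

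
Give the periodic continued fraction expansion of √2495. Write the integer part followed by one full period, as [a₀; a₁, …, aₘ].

a₀ = ⌊√2495⌋ = 49.

[49; 1, 18, 1, 98]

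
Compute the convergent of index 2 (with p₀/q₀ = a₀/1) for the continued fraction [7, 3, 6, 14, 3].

Using pₖ = aₖpₖ₋₁ + pₖ₋₂, qₖ = aₖqₖ₋₁ + qₖ₋₂ (with p₋₁=1, p₋₂=0, q₋₁=0, q₋₂=1):
  k=0: a=7, p=7, q=1
  k=1: a=3, p=22, q=3
  k=2: a=6, p=139, q=19

139/19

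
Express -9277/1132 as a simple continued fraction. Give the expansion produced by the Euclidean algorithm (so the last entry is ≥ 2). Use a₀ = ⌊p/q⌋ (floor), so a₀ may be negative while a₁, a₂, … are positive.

-9277 = -9*1132 + 911
1132 = 1*911 + 221
911 = 4*221 + 27
221 = 8*27 + 5
27 = 5*5 + 2
5 = 2*2 + 1
2 = 2*1 + 0  (stop)
So -9277/1132 = [-9; 1, 4, 8, 5, 2, 2].

[-9; 1, 4, 8, 5, 2, 2]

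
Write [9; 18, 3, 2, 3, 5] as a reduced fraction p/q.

21034/2323

Fold from the inside: start with 5/1.
  3 + 1/5 = 16/5
  2 + 5/16 = 37/16
  3 + 16/37 = 127/37
  18 + 37/127 = 2323/127
  9 + 127/2323 = 21034/2323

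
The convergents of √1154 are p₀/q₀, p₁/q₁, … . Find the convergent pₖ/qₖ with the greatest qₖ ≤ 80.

√1154 = [33; 1, 32, 1, 66, …] (period length 4).
Convergents:
  p_0/q_0 = 33/1
  p_1/q_1 = 34/1
  p_2/q_2 = 1121/33
  p_3/q_3 = 1155/34
  p_4/q_4 = 77351/2277
q_3 = 34 ≤ 80 < 2277 = q_4, so the answer is 1155/34.

1155/34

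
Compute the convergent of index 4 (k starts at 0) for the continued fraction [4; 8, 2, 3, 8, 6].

2014/489

Using pₖ = aₖpₖ₋₁ + pₖ₋₂, qₖ = aₖqₖ₋₁ + qₖ₋₂ (with p₋₁=1, p₋₂=0, q₋₁=0, q₋₂=1):
  k=0: a=4, p=4, q=1
  k=1: a=8, p=33, q=8
  k=2: a=2, p=70, q=17
  k=3: a=3, p=243, q=59
  k=4: a=8, p=2014, q=489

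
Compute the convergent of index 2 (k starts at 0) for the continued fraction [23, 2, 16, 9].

775/33

Using pₖ = aₖpₖ₋₁ + pₖ₋₂, qₖ = aₖqₖ₋₁ + qₖ₋₂ (with p₋₁=1, p₋₂=0, q₋₁=0, q₋₂=1):
  k=0: a=23, p=23, q=1
  k=1: a=2, p=47, q=2
  k=2: a=16, p=775, q=33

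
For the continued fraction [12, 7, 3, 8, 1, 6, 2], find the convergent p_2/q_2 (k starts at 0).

267/22

Using pₖ = aₖpₖ₋₁ + pₖ₋₂, qₖ = aₖqₖ₋₁ + qₖ₋₂ (with p₋₁=1, p₋₂=0, q₋₁=0, q₋₂=1):
  k=0: a=12, p=12, q=1
  k=1: a=7, p=85, q=7
  k=2: a=3, p=267, q=22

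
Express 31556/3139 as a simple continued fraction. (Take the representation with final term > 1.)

31556 = 10*3139 + 166
3139 = 18*166 + 151
166 = 1*151 + 15
151 = 10*15 + 1
15 = 15*1 + 0  (stop)
So 31556/3139 = [10; 18, 1, 10, 15].

[10; 18, 1, 10, 15]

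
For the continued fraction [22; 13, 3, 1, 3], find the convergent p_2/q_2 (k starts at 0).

883/40

Using pₖ = aₖpₖ₋₁ + pₖ₋₂, qₖ = aₖqₖ₋₁ + qₖ₋₂ (with p₋₁=1, p₋₂=0, q₋₁=0, q₋₂=1):
  k=0: a=22, p=22, q=1
  k=1: a=13, p=287, q=13
  k=2: a=3, p=883, q=40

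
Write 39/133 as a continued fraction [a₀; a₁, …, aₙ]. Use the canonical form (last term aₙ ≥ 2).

39 = 0×133 + 39
133 = 3×39 + 16
39 = 2×16 + 7
16 = 2×7 + 2
7 = 3×2 + 1
2 = 2×1 + 0  (stop)
So 39/133 = [0; 3, 2, 2, 3, 2].

[0; 3, 2, 2, 3, 2]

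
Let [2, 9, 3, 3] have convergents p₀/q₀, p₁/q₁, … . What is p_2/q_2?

Using pₖ = aₖpₖ₋₁ + pₖ₋₂, qₖ = aₖqₖ₋₁ + qₖ₋₂ (with p₋₁=1, p₋₂=0, q₋₁=0, q₋₂=1):
  k=0: a=2, p=2, q=1
  k=1: a=9, p=19, q=9
  k=2: a=3, p=59, q=28

59/28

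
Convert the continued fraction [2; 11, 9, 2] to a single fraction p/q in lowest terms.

441/211

Using pₖ = aₖpₖ₋₁ + pₖ₋₂ and qₖ = aₖqₖ₋₁ + qₖ₋₂:
  k=0: a=2, p=2, q=1
  k=1: a=11, p=23, q=11
  k=2: a=9, p=209, q=100
  k=3: a=2, p=441, q=211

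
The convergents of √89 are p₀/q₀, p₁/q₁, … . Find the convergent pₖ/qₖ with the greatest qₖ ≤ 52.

217/23

√89 = [9; 2, 3, 3, 2, 18, …] (period length 5).
Convergents:
  p_0/q_0 = 9/1
  p_1/q_1 = 19/2
  p_2/q_2 = 66/7
  p_3/q_3 = 217/23
  p_4/q_4 = 500/53
q_3 = 23 ≤ 52 < 53 = q_4, so the answer is 217/23.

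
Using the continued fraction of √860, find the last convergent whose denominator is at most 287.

3871/132

√860 = [29; 3, 14, 3, 58, …] (period length 4).
Convergents:
  p_0/q_0 = 29/1
  p_1/q_1 = 88/3
  p_2/q_2 = 1261/43
  p_3/q_3 = 3871/132
  p_4/q_4 = 225779/7699
q_3 = 132 ≤ 287 < 7699 = q_4, so the answer is 3871/132.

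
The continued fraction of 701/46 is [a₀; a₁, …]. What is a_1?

4

701 = 15·46 + 11   →  a_0 = 15
46 = 4·11 + 2   →  a_1 = 4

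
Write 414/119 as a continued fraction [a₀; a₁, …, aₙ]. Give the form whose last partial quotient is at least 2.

414 = 3×119 + 57
119 = 2×57 + 5
57 = 11×5 + 2
5 = 2×2 + 1
2 = 2×1 + 0  (stop)
So 414/119 = [3; 2, 11, 2, 2].

[3; 2, 11, 2, 2]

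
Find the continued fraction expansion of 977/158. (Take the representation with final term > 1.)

977 = 6×158 + 29
158 = 5×29 + 13
29 = 2×13 + 3
13 = 4×3 + 1
3 = 3×1 + 0  (stop)
So 977/158 = [6; 5, 2, 4, 3].

[6; 5, 2, 4, 3]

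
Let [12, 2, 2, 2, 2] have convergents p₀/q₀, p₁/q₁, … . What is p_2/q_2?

Using pₖ = aₖpₖ₋₁ + pₖ₋₂, qₖ = aₖqₖ₋₁ + qₖ₋₂ (with p₋₁=1, p₋₂=0, q₋₁=0, q₋₂=1):
  k=0: a=12, p=12, q=1
  k=1: a=2, p=25, q=2
  k=2: a=2, p=62, q=5

62/5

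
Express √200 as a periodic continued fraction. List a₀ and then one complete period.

[14; 7, 28]

a₀ = ⌊√200⌋ = 14.
With m₀=0, d₀=1 and mₖ₊₁ = dₖaₖ − mₖ, dₖ₊₁ = (n − mₖ₊₁²)/dₖ, aₖ₊₁ = ⌊(a₀+mₖ₊₁)/dₖ₊₁⌋:
  k=1: m=14, d=4, a=7
  k=2: m=14, d=1, a=28
d=1 and a=2a₀=28 at k=2, so the next step gives (m, d) = (14, 4) again — its k=1 value — and the period has length 2.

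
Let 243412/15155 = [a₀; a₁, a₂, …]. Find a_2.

3

243412 = 16·15155 + 932   →  a_0 = 16
15155 = 16·932 + 243   →  a_1 = 16
932 = 3·243 + 203   →  a_2 = 3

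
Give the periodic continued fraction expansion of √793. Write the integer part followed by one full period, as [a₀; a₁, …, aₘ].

[28; 6, 4, 6, 56]

a₀ = ⌊√793⌋ = 28.
With m₀=0, d₀=1 and mₖ₊₁ = dₖaₖ − mₖ, dₖ₊₁ = (n − mₖ₊₁²)/dₖ, aₖ₊₁ = ⌊(a₀+mₖ₊₁)/dₖ₊₁⌋:
  k=1: m=28, d=9, a=6
  k=2: m=26, d=13, a=4
  k=3: m=26, d=9, a=6
  k=4: m=28, d=1, a=56
d=1 and a=2a₀=56 at k=4, so the next step gives (m, d) = (28, 9) again — its k=1 value — and the period has length 4.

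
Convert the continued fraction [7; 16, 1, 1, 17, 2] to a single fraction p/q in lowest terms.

8395/1189

Using pₖ = aₖpₖ₋₁ + pₖ₋₂ and qₖ = aₖqₖ₋₁ + qₖ₋₂:
  k=0: a=7, p=7, q=1
  k=1: a=16, p=113, q=16
  k=2: a=1, p=120, q=17
  k=3: a=1, p=233, q=33
  k=4: a=17, p=4081, q=578
  k=5: a=2, p=8395, q=1189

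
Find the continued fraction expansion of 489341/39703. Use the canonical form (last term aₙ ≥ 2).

[12; 3, 13, 16, 5, 12]

489341 = 12*39703 + 12905
39703 = 3*12905 + 988
12905 = 13*988 + 61
988 = 16*61 + 12
61 = 5*12 + 1
12 = 12*1 + 0  (stop)
So 489341/39703 = [12; 3, 13, 16, 5, 12].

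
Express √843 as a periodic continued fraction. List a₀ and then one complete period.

a₀ = ⌊√843⌋ = 29.
With m₀=0, d₀=1 and mₖ₊₁ = dₖaₖ − mₖ, dₖ₊₁ = (n − mₖ₊₁²)/dₖ, aₖ₊₁ = ⌊(a₀+mₖ₊₁)/dₖ₊₁⌋:
  k=1: m=29, d=2, a=29
  k=2: m=29, d=1, a=58
d=1 and a=2a₀=58 at k=2, so the next step gives (m, d) = (29, 2) again — its k=1 value — and the period has length 2.

[29; 29, 58]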